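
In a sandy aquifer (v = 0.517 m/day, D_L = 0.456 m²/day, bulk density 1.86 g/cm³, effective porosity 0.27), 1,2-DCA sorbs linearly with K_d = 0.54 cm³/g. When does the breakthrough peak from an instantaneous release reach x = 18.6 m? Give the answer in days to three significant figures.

Retardation factor R = 1 + ρ_b·K_d/n = 1 + 1.86 × 0.54/0.27 = 4.720.
Sorption retards both mechanisms: v_R = v/R = 0.1095 m/day, D_R = D/R = 0.09661 m²/day.
Peak time from v_R²t² + 2D_R t − x² = 0: t = (√(D_R² + v_R²x²) − D_R)/v_R².
√(D_R² + v_R²x²) = √(0.09661² + 0.1095² × 18.6²) = 2.039; v_R² = 0.01199.
t = (2.039 − 0.09661)/0.01199 = 162 days.

162 days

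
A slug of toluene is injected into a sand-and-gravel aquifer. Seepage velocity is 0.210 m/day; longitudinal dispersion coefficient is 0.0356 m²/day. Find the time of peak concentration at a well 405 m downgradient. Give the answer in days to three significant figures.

1930 days

For the 1D instantaneous-source solution, setting ∂C/∂t = 0 at fixed x gives v²t² + 2Dt − x² = 0, so t = (√(D² + v²x²) − D)/v².
√(D² + v²x²) = √(0.0356² + 0.210² × 405²) = 85.05; v² = 0.0441.
t = (85.05 − 0.0356)/0.0441 = 1930 days (vs. the pure-advection estimate x/v = 1930 d).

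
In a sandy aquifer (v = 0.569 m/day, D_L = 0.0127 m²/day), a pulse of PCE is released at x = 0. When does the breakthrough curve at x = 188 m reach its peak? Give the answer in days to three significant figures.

330 days

For the 1D instantaneous-source solution, setting ∂C/∂t = 0 at fixed x gives v²t² + 2Dt − x² = 0, so t = (√(D² + v²x²) − D)/v².
√(D² + v²x²) = √(0.0127² + 0.569² × 188²) = 107.0; v² = 0.323761.
t = (107.0 − 0.0127)/0.323761 = 330 days (vs. the pure-advection estimate x/v = 330 d).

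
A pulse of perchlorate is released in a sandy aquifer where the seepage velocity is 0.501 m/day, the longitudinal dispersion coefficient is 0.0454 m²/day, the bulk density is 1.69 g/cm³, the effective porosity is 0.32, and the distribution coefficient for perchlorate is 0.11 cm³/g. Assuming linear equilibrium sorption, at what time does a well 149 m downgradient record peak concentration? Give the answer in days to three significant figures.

Retardation factor R = 1 + ρ_b·K_d/n = 1 + 1.69 × 0.11/0.32 = 1.581.
Sorption retards both mechanisms: v_R = v/R = 0.3169 m/day, D_R = D/R = 0.02872 m²/day.
Peak time from v_R²t² + 2D_R t − x² = 0: t = (√(D_R² + v_R²x²) − D_R)/v_R².
√(D_R² + v_R²x²) = √(0.02872² + 0.3169² × 149²) = 47.22; v_R² = 0.1004.
t = (47.22 − 0.02872)/0.1004 = 470 days.

470 days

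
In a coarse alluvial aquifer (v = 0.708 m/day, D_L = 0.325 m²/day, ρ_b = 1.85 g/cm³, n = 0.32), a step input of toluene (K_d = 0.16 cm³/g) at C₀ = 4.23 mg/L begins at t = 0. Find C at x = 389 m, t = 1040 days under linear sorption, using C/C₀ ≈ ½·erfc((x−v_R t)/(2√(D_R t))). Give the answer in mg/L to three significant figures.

Retardation factor R = 1 + ρ_b·K_d/n = 1 + 1.85 × 0.16/0.32 = 1.925.
Sorption retards both mechanisms: v_R = v/R = 0.3678 m/day, D_R = D/R = 0.1688 m²/day.
v_R·t = 0.3678 × 1040 = 382.512 m; 2√(D_R t) = 26.50 m; argument = (389 − 382.512)/26.50 = 0.2448.
C = C₀ × ½·erfc(0.2448) = 4.23 × 0.3646 = 1.54 mg/L.

1.54 mg/L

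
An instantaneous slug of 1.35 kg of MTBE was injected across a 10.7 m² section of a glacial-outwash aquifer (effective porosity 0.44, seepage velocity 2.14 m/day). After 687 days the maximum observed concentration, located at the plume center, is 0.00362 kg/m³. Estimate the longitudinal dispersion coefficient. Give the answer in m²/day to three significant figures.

At the plume center C_max = M/(n_e·A·√(4πDt)), so D = M²/(4πt·(n_e·A·C_max)²).
n_e·A·C_max = 0.44 × 10.7 × 0.00362 = 0.01704 kg/m.
D = 1.35²/(4π × 687 × 0.01704²) = 0.727 m²/day.

0.727 m²/day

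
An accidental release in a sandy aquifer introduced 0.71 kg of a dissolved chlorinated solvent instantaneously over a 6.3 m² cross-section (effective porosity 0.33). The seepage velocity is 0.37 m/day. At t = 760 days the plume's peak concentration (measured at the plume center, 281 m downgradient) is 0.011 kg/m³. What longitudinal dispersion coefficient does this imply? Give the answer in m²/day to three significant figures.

0.101 m²/day

At the plume center C_max = M/(n_e·A·√(4πDt)), so D = M²/(4πt·(n_e·A·C_max)²).
n_e·A·C_max = 0.33 × 6.3 × 0.011 = 0.02287 kg/m.
D = 0.71²/(4π × 760 × 0.02287²) = 0.101 m²/day.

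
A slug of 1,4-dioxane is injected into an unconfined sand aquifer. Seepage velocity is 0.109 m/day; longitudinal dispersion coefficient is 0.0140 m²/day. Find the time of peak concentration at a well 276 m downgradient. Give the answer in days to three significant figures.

2530 days

For the 1D instantaneous-source solution, setting ∂C/∂t = 0 at fixed x gives v²t² + 2Dt − x² = 0, so t = (√(D² + v²x²) − D)/v².
√(D² + v²x²) = √(0.0140² + 0.109² × 276²) = 30.08; v² = 0.011881.
t = (30.08 − 0.0140)/0.011881 = 2530 days (vs. the pure-advection estimate x/v = 2530 d).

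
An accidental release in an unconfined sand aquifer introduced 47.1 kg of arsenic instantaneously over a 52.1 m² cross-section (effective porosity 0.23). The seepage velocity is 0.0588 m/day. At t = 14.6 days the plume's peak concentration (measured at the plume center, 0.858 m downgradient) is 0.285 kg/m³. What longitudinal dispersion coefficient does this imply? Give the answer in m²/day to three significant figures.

1.04 m²/day

At the plume center C_max = M/(n_e·A·√(4πDt)), so D = M²/(4πt·(n_e·A·C_max)²).
n_e·A·C_max = 0.23 × 52.1 × 0.285 = 3.415 kg/m.
D = 47.1²/(4π × 14.6 × 3.415²) = 1.04 m²/day.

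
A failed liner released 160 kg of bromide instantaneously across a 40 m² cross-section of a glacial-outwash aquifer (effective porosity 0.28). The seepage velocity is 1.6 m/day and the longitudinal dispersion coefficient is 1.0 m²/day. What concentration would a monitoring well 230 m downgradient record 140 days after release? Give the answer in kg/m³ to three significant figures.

0.319 kg/m³

For an instantaneous plane source, C(x,t) = M/(n_e·A·√(4πDt)) · exp(−(x−vt)²/(4Dt)), with n_e·A the pore (flow) area.
Plume center vt = 1.6 × 140 = 224 m, so the well at 230 m is 6 m downgradient of the peak.
√(4πDt) = 41.94 m, giving peak height M/(n_e·A·√(4πDt)) = 160/(0.28 × 40 × 41.94) = 0.3406 kg/m³.
(x−vt)²/(4Dt) = (6)²/(4 × 1.0 × 140) = 0.06429; exp(−0.06429) = 0.9377.
C = 0.3406 × 0.9377 = 0.319 kg/m³.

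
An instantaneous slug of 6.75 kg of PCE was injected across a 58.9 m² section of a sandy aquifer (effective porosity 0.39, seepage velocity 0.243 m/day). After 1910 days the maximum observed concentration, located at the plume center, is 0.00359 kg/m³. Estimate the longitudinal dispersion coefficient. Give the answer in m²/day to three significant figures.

0.279 m²/day

At the plume center C_max = M/(n_e·A·√(4πDt)), so D = M²/(4πt·(n_e·A·C_max)²).
n_e·A·C_max = 0.39 × 58.9 × 0.00359 = 0.08247 kg/m.
D = 6.75²/(4π × 1910 × 0.08247²) = 0.279 m²/day.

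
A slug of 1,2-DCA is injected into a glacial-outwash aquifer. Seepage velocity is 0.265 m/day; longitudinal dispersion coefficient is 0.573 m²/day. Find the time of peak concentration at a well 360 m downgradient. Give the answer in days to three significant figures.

1350 days

For the 1D instantaneous-source solution, setting ∂C/∂t = 0 at fixed x gives v²t² + 2Dt − x² = 0, so t = (√(D² + v²x²) − D)/v².
√(D² + v²x²) = √(0.573² + 0.265² × 360²) = 95.40; v² = 0.070225.
t = (95.40 − 0.573)/0.070225 = 1350 days (vs. the pure-advection estimate x/v = 1360 d).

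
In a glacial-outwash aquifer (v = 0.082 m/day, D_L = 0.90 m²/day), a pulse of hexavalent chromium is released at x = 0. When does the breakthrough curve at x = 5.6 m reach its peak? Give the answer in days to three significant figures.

16.4 days

For the 1D instantaneous-source solution, setting ∂C/∂t = 0 at fixed x gives v²t² + 2Dt − x² = 0, so t = (√(D² + v²x²) − D)/v².
√(D² + v²x²) = √(0.90² + 0.082² × 5.6²) = 1.010; v² = 0.006724.
t = (1.010 − 0.90)/0.006724 = 16.4 days (vs. the pure-advection estimate x/v = 68.3 d).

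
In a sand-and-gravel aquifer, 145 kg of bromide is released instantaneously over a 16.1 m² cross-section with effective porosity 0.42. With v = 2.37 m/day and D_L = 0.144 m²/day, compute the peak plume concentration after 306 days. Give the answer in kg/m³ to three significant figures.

0.911 kg/m³

The peak of an instantaneous 1D plume sits at x = vt; there the Gaussian factor is 1 and C_max = M/(n_e·A·√(4πDt)), where n_e·A is the pore area the mass is dissolved in.
√(4πDt) = √(4π × 0.144 × 306) = 23.53 m, so C_max = 145/(0.42 × 16.1 × 23.53) = 0.911 kg/m³.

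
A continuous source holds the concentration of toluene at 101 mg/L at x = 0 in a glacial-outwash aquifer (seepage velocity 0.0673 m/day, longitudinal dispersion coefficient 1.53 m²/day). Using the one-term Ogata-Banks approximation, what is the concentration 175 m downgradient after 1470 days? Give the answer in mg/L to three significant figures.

For a continuous step input, C/C₀ ≈ ½·erfc((x−vt)/(2√(Dt))).
vt = 0.0673 × 1470 = 98.931 m and 2√(Dt) = 2√(1.53 × 1470) = 94.85 m.
Argument (x−vt)/(2√(Dt)) = (175 − 98.931)/94.85 = 0.8020; ½·erfc(0.8020) = 0.1284.
C = 101 × 0.1284 = 13.0 mg/L.

13.0 mg/L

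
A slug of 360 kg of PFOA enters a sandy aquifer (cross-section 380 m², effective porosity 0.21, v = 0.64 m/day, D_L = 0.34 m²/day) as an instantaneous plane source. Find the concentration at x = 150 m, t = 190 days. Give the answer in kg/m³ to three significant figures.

For an instantaneous plane source, C(x,t) = M/(n_e·A·√(4πDt)) · exp(−(x−vt)²/(4Dt)), with n_e·A the pore (flow) area.
Plume center vt = 0.64 × 190 = 121.6 m, so the well at 150 m is 28.4 m downgradient of the peak.
√(4πDt) = 28.49 m, giving peak height M/(n_e·A·√(4πDt)) = 360/(0.21 × 380 × 28.49) = 0.1583 kg/m³.
(x−vt)²/(4Dt) = (28.4)²/(4 × 0.34 × 190) = 3.121; exp(−3.121) = 0.04411.
C = 0.1583 × 0.04411 = 0.00698 kg/m³.

0.00698 kg/m³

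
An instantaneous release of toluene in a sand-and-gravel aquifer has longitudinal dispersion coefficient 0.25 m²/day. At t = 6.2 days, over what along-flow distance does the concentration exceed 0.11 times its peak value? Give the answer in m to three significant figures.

The plume is Gaussian with σ = √(2Dt) = √(2 × 0.25 × 6.2) = 1.761 m.
C/C_peak = exp(−Δx²/(2σ²)) = 0.11 ⇒ Δx = σ·√(−2 ln 0.11) = 1.761 × 2.101 = 3.700 m.
Width = 2Δx = 7.40 m.

7.40 m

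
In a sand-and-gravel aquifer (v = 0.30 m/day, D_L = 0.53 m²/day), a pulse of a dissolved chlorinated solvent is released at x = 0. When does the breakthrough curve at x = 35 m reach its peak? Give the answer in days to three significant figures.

For the 1D instantaneous-source solution, setting ∂C/∂t = 0 at fixed x gives v²t² + 2Dt − x² = 0, so t = (√(D² + v²x²) − D)/v².
√(D² + v²x²) = √(0.53² + 0.30² × 35²) = 10.51; v² = 0.09.
t = (10.51 − 0.53)/0.09 = 111 days (vs. the pure-advection estimate x/v = 117 d).

111 days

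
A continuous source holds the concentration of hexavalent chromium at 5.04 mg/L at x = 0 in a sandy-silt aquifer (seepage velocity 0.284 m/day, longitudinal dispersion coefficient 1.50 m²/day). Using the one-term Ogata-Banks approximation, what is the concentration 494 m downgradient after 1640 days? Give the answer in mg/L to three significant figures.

1.73 mg/L

For a continuous step input, C/C₀ ≈ ½·erfc((x−vt)/(2√(Dt))).
vt = 0.284 × 1640 = 465.76 m and 2√(Dt) = 2√(1.50 × 1640) = 99.20 m.
Argument (x−vt)/(2√(Dt)) = (494 − 465.76)/99.20 = 0.2847; ½·erfc(0.2847) = 0.3436.
C = 5.04 × 0.3436 = 1.73 mg/L.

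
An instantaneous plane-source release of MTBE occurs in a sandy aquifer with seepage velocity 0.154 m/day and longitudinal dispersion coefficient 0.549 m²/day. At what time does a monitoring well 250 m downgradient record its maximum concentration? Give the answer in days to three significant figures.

For the 1D instantaneous-source solution, setting ∂C/∂t = 0 at fixed x gives v²t² + 2Dt − x² = 0, so t = (√(D² + v²x²) − D)/v².
√(D² + v²x²) = √(0.549² + 0.154² × 250²) = 38.50; v² = 0.023716.
t = (38.50 − 0.549)/0.023716 = 1600 days (vs. the pure-advection estimate x/v = 1620 d).

1600 days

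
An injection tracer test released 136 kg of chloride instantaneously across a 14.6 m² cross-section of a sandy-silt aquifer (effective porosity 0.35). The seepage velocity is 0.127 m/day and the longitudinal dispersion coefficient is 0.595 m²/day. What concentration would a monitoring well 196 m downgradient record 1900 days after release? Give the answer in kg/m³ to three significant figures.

For an instantaneous plane source, C(x,t) = M/(n_e·A·√(4πDt)) · exp(−(x−vt)²/(4Dt)), with n_e·A the pore (flow) area.
Plume center vt = 0.127 × 1900 = 241.3 m, so the well at 196 m is 45.3 m upgradient of the peak.
√(4πDt) = 119.2 m, giving peak height M/(n_e·A·√(4πDt)) = 136/(0.35 × 14.6 × 119.2) = 0.2233 kg/m³.
(x−vt)²/(4Dt) = (-45.3)²/(4 × 0.595 × 1900) = 0.4538; exp(−0.4538) = 0.6352.
C = 0.2233 × 0.6352 = 0.142 kg/m³.

0.142 kg/m³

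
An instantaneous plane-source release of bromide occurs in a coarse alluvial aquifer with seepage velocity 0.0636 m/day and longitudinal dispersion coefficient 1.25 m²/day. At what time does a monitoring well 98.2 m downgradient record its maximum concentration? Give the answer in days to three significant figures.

1270 days

For the 1D instantaneous-source solution, setting ∂C/∂t = 0 at fixed x gives v²t² + 2Dt − x² = 0, so t = (√(D² + v²x²) − D)/v².
√(D² + v²x²) = √(1.25² + 0.0636² × 98.2²) = 6.369; v² = 0.00404496.
t = (6.369 − 1.25)/0.00404496 = 1270 days (vs. the pure-advection estimate x/v = 1540 d).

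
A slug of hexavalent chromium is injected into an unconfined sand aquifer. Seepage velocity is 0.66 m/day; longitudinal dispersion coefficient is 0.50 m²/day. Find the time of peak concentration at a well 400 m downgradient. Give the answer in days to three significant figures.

605 days

For the 1D instantaneous-source solution, setting ∂C/∂t = 0 at fixed x gives v²t² + 2Dt − x² = 0, so t = (√(D² + v²x²) − D)/v².
√(D² + v²x²) = √(0.50² + 0.66² × 400²) = 264.0; v² = 0.4356.
t = (264.0 − 0.50)/0.4356 = 605 days (vs. the pure-advection estimate x/v = 606 d).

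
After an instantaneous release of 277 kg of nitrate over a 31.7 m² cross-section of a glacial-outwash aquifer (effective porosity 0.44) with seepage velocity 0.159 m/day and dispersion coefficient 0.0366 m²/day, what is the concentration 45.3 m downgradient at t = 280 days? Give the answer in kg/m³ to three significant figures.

1.72 kg/m³

For an instantaneous plane source, C(x,t) = M/(n_e·A·√(4πDt)) · exp(−(x−vt)²/(4Dt)), with n_e·A the pore (flow) area.
Plume center vt = 0.159 × 280 = 44.52 m, so the well at 45.3 m is 0.78 m downgradient of the peak.
√(4πDt) = 11.35 m, giving peak height M/(n_e·A·√(4πDt)) = 277/(0.44 × 31.7 × 11.35) = 1.750 kg/m³.
(x−vt)²/(4Dt) = (0.78)²/(4 × 0.0366 × 280) = 0.01484; exp(−0.01484) = 0.9853.
C = 1.750 × 0.9853 = 1.72 kg/m³.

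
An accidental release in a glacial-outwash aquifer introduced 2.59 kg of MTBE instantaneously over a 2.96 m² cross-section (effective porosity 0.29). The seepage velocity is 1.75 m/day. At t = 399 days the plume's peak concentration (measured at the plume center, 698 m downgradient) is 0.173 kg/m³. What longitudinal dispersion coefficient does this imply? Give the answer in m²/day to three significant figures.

At the plume center C_max = M/(n_e·A·√(4πDt)), so D = M²/(4πt·(n_e·A·C_max)²).
n_e·A·C_max = 0.29 × 2.96 × 0.173 = 0.1485 kg/m.
D = 2.59²/(4π × 399 × 0.1485²) = 0.0607 m²/day.

0.0607 m²/day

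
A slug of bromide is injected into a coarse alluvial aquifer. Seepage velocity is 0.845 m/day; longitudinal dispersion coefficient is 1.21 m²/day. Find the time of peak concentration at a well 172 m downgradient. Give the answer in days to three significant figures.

202 days

For the 1D instantaneous-source solution, setting ∂C/∂t = 0 at fixed x gives v²t² + 2Dt − x² = 0, so t = (√(D² + v²x²) − D)/v².
√(D² + v²x²) = √(1.21² + 0.845² × 172²) = 145.3; v² = 0.714025.
t = (145.3 − 1.21)/0.714025 = 202 days (vs. the pure-advection estimate x/v = 204 d).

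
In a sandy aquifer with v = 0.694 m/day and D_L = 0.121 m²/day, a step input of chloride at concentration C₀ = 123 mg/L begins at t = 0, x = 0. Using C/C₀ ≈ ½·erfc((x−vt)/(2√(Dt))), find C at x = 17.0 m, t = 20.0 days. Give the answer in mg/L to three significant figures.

9.60 mg/L

For a continuous step input, C/C₀ ≈ ½·erfc((x−vt)/(2√(Dt))).
vt = 0.694 × 20.0 = 13.88 m and 2√(Dt) = 2√(0.121 × 20.0) = 3.111 m.
Argument (x−vt)/(2√(Dt)) = (17.0 − 13.88)/3.111 = 1.003; ½·erfc(1.003) = 0.07803.
C = 123 × 0.07803 = 9.60 mg/L.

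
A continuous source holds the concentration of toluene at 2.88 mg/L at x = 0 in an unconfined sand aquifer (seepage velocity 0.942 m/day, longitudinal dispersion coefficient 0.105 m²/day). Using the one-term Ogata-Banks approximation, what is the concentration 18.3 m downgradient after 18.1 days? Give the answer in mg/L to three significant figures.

For a continuous step input, C/C₀ ≈ ½·erfc((x−vt)/(2√(Dt))).
vt = 0.942 × 18.1 = 17.0502 m and 2√(Dt) = 2√(0.105 × 18.1) = 2.757 m.
Argument (x−vt)/(2√(Dt)) = (18.3 − 17.0502)/2.757 = 0.4533; ½·erfc(0.4533) = 0.2607.
C = 2.88 × 0.2607 = 0.751 mg/L.

0.751 mg/L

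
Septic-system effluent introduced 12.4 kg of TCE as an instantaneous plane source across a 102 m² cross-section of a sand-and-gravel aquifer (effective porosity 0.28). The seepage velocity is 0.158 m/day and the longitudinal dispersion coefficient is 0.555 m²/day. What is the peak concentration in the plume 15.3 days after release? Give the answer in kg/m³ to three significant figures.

0.0420 kg/m³

The peak of an instantaneous 1D plume sits at x = vt; there the Gaussian factor is 1 and C_max = M/(n_e·A·√(4πDt)), where n_e·A is the pore area the mass is dissolved in.
√(4πDt) = √(4π × 0.555 × 15.3) = 10.33 m, so C_max = 12.4/(0.28 × 102 × 10.33) = 0.0420 kg/m³.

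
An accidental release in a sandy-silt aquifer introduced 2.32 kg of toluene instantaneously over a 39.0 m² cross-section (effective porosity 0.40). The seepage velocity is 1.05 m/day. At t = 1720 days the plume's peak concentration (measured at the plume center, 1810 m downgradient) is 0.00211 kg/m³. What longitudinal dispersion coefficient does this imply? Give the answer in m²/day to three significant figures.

At the plume center C_max = M/(n_e·A·√(4πDt)), so D = M²/(4πt·(n_e·A·C_max)²).
n_e·A·C_max = 0.40 × 39.0 × 0.00211 = 0.03292 kg/m.
D = 2.32²/(4π × 1720 × 0.03292²) = 0.230 m²/day.

0.230 m²/day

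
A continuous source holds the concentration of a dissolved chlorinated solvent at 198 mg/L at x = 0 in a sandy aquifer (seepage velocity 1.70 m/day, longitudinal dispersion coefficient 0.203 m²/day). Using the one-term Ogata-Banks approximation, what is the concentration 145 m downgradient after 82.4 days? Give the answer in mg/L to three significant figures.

For a continuous step input, C/C₀ ≈ ½·erfc((x−vt)/(2√(Dt))).
vt = 1.70 × 82.4 = 140.08 m and 2√(Dt) = 2√(0.203 × 82.4) = 8.180 m.
Argument (x−vt)/(2√(Dt)) = (145 − 140.08)/8.180 = 0.6015; ½·erfc(0.6015) = 0.1975.
C = 198 × 0.1975 = 39.1 mg/L.

39.1 mg/L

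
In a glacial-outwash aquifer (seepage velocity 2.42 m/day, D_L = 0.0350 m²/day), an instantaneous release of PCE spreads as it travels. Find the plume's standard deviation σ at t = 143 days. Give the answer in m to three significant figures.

3.16 m

Dispersive spreading gives a Gaussian with σ² = 2Dt; advection only shifts the center.
σ = √(2 × 0.0350 × 143) = 3.16 m.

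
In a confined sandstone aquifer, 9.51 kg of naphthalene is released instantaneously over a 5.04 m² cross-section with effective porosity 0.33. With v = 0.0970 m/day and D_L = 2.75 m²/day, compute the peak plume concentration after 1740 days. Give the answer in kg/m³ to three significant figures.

0.0233 kg/m³

The peak of an instantaneous 1D plume sits at x = vt; there the Gaussian factor is 1 and C_max = M/(n_e·A·√(4πDt)), where n_e·A is the pore area the mass is dissolved in.
√(4πDt) = √(4π × 2.75 × 1740) = 245.2 m, so C_max = 9.51/(0.33 × 5.04 × 245.2) = 0.0233 kg/m³.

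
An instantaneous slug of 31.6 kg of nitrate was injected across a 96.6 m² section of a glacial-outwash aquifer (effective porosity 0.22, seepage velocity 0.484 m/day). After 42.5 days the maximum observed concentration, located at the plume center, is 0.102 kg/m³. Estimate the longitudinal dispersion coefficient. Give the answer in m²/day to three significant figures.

0.398 m²/day

At the plume center C_max = M/(n_e·A·√(4πDt)), so D = M²/(4πt·(n_e·A·C_max)²).
n_e·A·C_max = 0.22 × 96.6 × 0.102 = 2.168 kg/m.
D = 31.6²/(4π × 42.5 × 2.168²) = 0.398 m²/day.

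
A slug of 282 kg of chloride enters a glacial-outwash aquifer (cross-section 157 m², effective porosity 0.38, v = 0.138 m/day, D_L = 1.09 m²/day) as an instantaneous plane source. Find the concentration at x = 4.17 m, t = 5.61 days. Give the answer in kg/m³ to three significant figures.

For an instantaneous plane source, C(x,t) = M/(n_e·A·√(4πDt)) · exp(−(x−vt)²/(4Dt)), with n_e·A the pore (flow) area.
Plume center vt = 0.138 × 5.61 = 0.77418 m, so the well at 4.17 m is 3.39582 m downgradient of the peak.
√(4πDt) = 8.766 m, giving peak height M/(n_e·A·√(4πDt)) = 282/(0.38 × 157 × 8.766) = 0.5392 kg/m³.
(x−vt)²/(4Dt) = (3.39582)²/(4 × 1.09 × 5.61) = 0.4715; exp(−0.4715) = 0.6241.
C = 0.5392 × 0.6241 = 0.337 kg/m³.

0.337 kg/m³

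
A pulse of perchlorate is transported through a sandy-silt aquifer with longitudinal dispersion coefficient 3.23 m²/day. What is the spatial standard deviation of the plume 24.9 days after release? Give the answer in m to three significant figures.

12.7 m

Dispersive spreading gives a Gaussian with σ² = 2Dt; advection only shifts the center.
σ = √(2 × 3.23 × 24.9) = 12.7 m.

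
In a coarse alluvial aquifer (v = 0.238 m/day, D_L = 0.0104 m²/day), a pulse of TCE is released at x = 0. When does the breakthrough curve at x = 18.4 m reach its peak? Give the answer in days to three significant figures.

77.1 days

For the 1D instantaneous-source solution, setting ∂C/∂t = 0 at fixed x gives v²t² + 2Dt − x² = 0, so t = (√(D² + v²x²) − D)/v².
√(D² + v²x²) = √(0.0104² + 0.238² × 18.4²) = 4.379; v² = 0.056644.
t = (4.379 − 0.0104)/0.056644 = 77.1 days (vs. the pure-advection estimate x/v = 77.3 d).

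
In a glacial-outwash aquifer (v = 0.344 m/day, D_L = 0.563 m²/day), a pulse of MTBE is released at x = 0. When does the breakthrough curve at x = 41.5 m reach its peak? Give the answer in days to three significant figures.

For the 1D instantaneous-source solution, setting ∂C/∂t = 0 at fixed x gives v²t² + 2Dt − x² = 0, so t = (√(D² + v²x²) − D)/v².
√(D² + v²x²) = √(0.563² + 0.344² × 41.5²) = 14.29; v² = 0.118336.
t = (14.29 − 0.563)/0.118336 = 116 days (vs. the pure-advection estimate x/v = 121 d).

116 days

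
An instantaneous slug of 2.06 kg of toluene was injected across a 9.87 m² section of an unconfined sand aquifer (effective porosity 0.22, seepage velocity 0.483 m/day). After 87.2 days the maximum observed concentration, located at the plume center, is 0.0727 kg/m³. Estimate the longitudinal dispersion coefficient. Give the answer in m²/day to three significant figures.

At the plume center C_max = M/(n_e·A·√(4πDt)), so D = M²/(4πt·(n_e·A·C_max)²).
n_e·A·C_max = 0.22 × 9.87 × 0.0727 = 0.1579 kg/m.
D = 2.06²/(4π × 87.2 × 0.1579²) = 0.155 m²/day.

0.155 m²/day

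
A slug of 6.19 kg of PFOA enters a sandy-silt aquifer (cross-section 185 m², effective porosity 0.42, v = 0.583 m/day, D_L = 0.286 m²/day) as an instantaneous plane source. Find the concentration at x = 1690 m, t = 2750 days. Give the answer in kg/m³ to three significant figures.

7.33e-05 kg/m³

For an instantaneous plane source, C(x,t) = M/(n_e·A·√(4πDt)) · exp(−(x−vt)²/(4Dt)), with n_e·A the pore (flow) area.
Plume center vt = 0.583 × 2750 = 1603.25 m, so the well at 1690 m is 86.75 m downgradient of the peak.
√(4πDt) = 99.42 m, giving peak height M/(n_e·A·√(4πDt)) = 6.19/(0.42 × 185 × 99.42) = 0.0008013 kg/m³.
(x−vt)²/(4Dt) = (86.75)²/(4 × 0.286 × 2750) = 2.392; exp(−2.392) = 0.09145.
C = 0.0008013 × 0.09145 = 7.33e-05 kg/m³.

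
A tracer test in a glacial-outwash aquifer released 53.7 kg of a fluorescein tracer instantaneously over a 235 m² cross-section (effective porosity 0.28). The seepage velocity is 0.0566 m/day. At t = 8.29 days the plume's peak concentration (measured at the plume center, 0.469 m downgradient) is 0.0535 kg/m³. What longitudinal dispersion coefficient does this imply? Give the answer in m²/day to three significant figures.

2.23 m²/day

At the plume center C_max = M/(n_e·A·√(4πDt)), so D = M²/(4πt·(n_e·A·C_max)²).
n_e·A·C_max = 0.28 × 235 × 0.0535 = 3.520 kg/m.
D = 53.7²/(4π × 8.29 × 3.520²) = 2.23 m²/day.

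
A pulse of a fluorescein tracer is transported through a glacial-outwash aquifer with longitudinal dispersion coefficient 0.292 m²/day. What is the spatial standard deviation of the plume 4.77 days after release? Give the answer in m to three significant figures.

1.67 m

Dispersive spreading gives a Gaussian with σ² = 2Dt; advection only shifts the center.
σ = √(2 × 0.292 × 4.77) = 1.67 m.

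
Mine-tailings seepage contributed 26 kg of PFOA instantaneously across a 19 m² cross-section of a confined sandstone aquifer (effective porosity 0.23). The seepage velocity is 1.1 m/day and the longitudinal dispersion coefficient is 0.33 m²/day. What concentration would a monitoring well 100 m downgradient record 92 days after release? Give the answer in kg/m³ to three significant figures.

For an instantaneous plane source, C(x,t) = M/(n_e·A·√(4πDt)) · exp(−(x−vt)²/(4Dt)), with n_e·A the pore (flow) area.
Plume center vt = 1.1 × 92 = 101.2 m, so the well at 100 m is 1.2 m upgradient of the peak.
√(4πDt) = 19.53 m, giving peak height M/(n_e·A·√(4πDt)) = 26/(0.23 × 19 × 19.53) = 0.3046 kg/m³.
(x−vt)²/(4Dt) = (-1.2)²/(4 × 0.33 × 92) = 0.01186; exp(−0.01186) = 0.9882.
C = 0.3046 × 0.9882 = 0.301 kg/m³.

0.301 kg/m³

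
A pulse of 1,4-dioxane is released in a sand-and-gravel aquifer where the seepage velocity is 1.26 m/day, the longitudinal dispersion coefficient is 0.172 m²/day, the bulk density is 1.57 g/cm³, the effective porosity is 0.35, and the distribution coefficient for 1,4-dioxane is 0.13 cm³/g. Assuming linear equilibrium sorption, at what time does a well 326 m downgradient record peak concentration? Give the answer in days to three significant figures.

Retardation factor R = 1 + ρ_b·K_d/n = 1 + 1.57 × 0.13/0.35 = 1.583.
Sorption retards both mechanisms: v_R = v/R = 0.7960 m/day, D_R = D/R = 0.1087 m²/day.
Peak time from v_R²t² + 2D_R t − x² = 0: t = (√(D_R² + v_R²x²) − D_R)/v_R².
√(D_R² + v_R²x²) = √(0.1087² + 0.7960² × 326²) = 259.5; v_R² = 0.6336.
t = (259.5 − 0.1087)/0.6336 = 409 days.

409 days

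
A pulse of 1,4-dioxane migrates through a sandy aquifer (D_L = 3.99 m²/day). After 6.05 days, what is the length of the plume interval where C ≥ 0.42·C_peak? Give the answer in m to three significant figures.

The plume is Gaussian with σ = √(2Dt) = √(2 × 3.99 × 6.05) = 6.948 m.
C/C_peak = exp(−Δx²/(2σ²)) = 0.42 ⇒ Δx = σ·√(−2 ln 0.42) = 6.948 × 1.317 = 9.151 m.
Width = 2Δx = 18.3 m.

18.3 m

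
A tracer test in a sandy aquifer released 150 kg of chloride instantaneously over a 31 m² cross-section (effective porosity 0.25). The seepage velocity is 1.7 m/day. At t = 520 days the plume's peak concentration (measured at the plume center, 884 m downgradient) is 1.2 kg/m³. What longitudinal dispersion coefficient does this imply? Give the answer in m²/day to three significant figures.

At the plume center C_max = M/(n_e·A·√(4πDt)), so D = M²/(4πt·(n_e·A·C_max)²).
n_e·A·C_max = 0.25 × 31 × 1.2 = 9.300 kg/m.
D = 150²/(4π × 520 × 9.300²) = 0.0398 m²/day.

0.0398 m²/day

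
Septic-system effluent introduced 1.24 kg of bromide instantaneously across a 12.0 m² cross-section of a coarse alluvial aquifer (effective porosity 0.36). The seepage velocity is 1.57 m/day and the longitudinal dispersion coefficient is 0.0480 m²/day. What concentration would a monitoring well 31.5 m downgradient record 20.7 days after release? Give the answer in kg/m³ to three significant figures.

0.0632 kg/m³

For an instantaneous plane source, C(x,t) = M/(n_e·A·√(4πDt)) · exp(−(x−vt)²/(4Dt)), with n_e·A the pore (flow) area.
Plume center vt = 1.57 × 20.7 = 32.499 m, so the well at 31.5 m is 0.999 m upgradient of the peak.
√(4πDt) = 3.534 m, giving peak height M/(n_e·A·√(4πDt)) = 1.24/(0.36 × 12.0 × 3.534) = 0.08122 kg/m³.
(x−vt)²/(4Dt) = (-0.999)²/(4 × 0.0480 × 20.7) = 0.2511; exp(−0.2511) = 0.7779.
C = 0.08122 × 0.7779 = 0.0632 kg/m³.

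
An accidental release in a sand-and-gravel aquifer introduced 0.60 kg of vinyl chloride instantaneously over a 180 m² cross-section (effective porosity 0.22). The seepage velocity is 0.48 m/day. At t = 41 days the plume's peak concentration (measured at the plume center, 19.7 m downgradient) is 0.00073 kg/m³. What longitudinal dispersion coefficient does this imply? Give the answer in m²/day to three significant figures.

0.836 m²/day

At the plume center C_max = M/(n_e·A·√(4πDt)), so D = M²/(4πt·(n_e·A·C_max)²).
n_e·A·C_max = 0.22 × 180 × 0.00073 = 0.02891 kg/m.
D = 0.60²/(4π × 41 × 0.02891²) = 0.836 m²/day.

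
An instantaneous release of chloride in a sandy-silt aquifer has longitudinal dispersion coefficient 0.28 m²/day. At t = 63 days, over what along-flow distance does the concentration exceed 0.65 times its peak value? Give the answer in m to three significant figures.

11.0 m

The plume is Gaussian with σ = √(2Dt) = √(2 × 0.28 × 63) = 5.940 m.
C/C_peak = exp(−Δx²/(2σ²)) = 0.65 ⇒ Δx = σ·√(−2 ln 0.65) = 5.940 × 0.9282 = 5.514 m.
Width = 2Δx = 11.0 m.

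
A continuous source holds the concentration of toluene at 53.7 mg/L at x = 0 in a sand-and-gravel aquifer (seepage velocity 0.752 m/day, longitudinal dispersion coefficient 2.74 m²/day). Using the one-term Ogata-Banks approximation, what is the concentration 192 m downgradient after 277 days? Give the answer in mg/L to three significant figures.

For a continuous step input, C/C₀ ≈ ½·erfc((x−vt)/(2√(Dt))).
vt = 0.752 × 277 = 208.304 m and 2√(Dt) = 2√(2.74 × 277) = 55.10 m.
Argument (x−vt)/(2√(Dt)) = (192 − 208.304)/55.10 = -0.2959; ½·erfc(-0.2959) = 0.6622.
C = 53.7 × 0.6622 = 35.6 mg/L.

35.6 mg/L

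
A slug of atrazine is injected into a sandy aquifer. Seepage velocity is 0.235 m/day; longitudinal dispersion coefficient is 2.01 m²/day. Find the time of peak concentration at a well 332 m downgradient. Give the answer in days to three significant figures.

For the 1D instantaneous-source solution, setting ∂C/∂t = 0 at fixed x gives v²t² + 2Dt − x² = 0, so t = (√(D² + v²x²) − D)/v².
√(D² + v²x²) = √(2.01² + 0.235² × 332²) = 78.05; v² = 0.055225.
t = (78.05 − 2.01)/0.055225 = 1380 days (vs. the pure-advection estimate x/v = 1410 d).

1380 days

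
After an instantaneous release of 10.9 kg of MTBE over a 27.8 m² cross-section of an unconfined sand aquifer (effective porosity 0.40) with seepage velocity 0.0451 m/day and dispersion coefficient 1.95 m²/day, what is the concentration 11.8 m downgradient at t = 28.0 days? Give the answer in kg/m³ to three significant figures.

0.0225 kg/m³

For an instantaneous plane source, C(x,t) = M/(n_e·A·√(4πDt)) · exp(−(x−vt)²/(4Dt)), with n_e·A the pore (flow) area.
Plume center vt = 0.0451 × 28.0 = 1.2628 m, so the well at 11.8 m is 10.5372 m downgradient of the peak.
√(4πDt) = 26.19 m, giving peak height M/(n_e·A·√(4πDt)) = 10.9/(0.40 × 27.8 × 26.19) = 0.03743 kg/m³.
(x−vt)²/(4Dt) = (10.5372)²/(4 × 1.95 × 28.0) = 0.5084; exp(−0.5084) = 0.6015.
C = 0.03743 × 0.6015 = 0.0225 kg/m³.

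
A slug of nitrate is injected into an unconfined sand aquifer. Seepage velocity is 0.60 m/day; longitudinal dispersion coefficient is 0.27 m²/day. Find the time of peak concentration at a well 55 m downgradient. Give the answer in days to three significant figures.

For the 1D instantaneous-source solution, setting ∂C/∂t = 0 at fixed x gives v²t² + 2Dt − x² = 0, so t = (√(D² + v²x²) − D)/v².
√(D² + v²x²) = √(0.27² + 0.60² × 55²) = 33.00; v² = 0.36.
t = (33.00 − 0.27)/0.36 = 90.9 days (vs. the pure-advection estimate x/v = 91.7 d).

90.9 days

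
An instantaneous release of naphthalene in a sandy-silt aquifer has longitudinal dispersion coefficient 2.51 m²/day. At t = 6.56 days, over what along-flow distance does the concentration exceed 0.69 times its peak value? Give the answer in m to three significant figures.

The plume is Gaussian with σ = √(2Dt) = √(2 × 2.51 × 6.56) = 5.739 m.
C/C_peak = exp(−Δx²/(2σ²)) = 0.69 ⇒ Δx = σ·√(−2 ln 0.69) = 5.739 × 0.8615 = 4.944 m.
Width = 2Δx = 9.89 m.

9.89 m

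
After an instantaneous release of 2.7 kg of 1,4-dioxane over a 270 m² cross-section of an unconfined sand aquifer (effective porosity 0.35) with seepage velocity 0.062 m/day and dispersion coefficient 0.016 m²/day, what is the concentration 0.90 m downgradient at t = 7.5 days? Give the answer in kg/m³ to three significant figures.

For an instantaneous plane source, C(x,t) = M/(n_e·A·√(4πDt)) · exp(−(x−vt)²/(4Dt)), with n_e·A the pore (flow) area.
Plume center vt = 0.062 × 7.5 = 0.465 m, so the well at 0.90 m is 0.435 m downgradient of the peak.
√(4πDt) = 1.228 m, giving peak height M/(n_e·A·√(4πDt)) = 2.7/(0.35 × 270 × 1.228) = 0.02327 kg/m³.
(x−vt)²/(4Dt) = (0.435)²/(4 × 0.016 × 7.5) = 0.3942; exp(−0.3942) = 0.6742.
C = 0.02327 × 0.6742 = 0.0157 kg/m³.

0.0157 kg/m³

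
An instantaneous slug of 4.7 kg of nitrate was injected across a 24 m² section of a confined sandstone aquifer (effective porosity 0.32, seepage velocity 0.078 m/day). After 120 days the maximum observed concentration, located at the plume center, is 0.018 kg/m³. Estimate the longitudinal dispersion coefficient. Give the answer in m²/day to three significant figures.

At the plume center C_max = M/(n_e·A·√(4πDt)), so D = M²/(4πt·(n_e·A·C_max)²).
n_e·A·C_max = 0.32 × 24 × 0.018 = 0.1382 kg/m.
D = 4.7²/(4π × 120 × 0.1382²) = 0.767 m²/day.

0.767 m²/day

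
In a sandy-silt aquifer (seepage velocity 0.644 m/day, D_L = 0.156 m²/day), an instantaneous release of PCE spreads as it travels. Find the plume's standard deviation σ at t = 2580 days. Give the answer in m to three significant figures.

28.4 m

Dispersive spreading gives a Gaussian with σ² = 2Dt; advection only shifts the center.
σ = √(2 × 0.156 × 2580) = 28.4 m.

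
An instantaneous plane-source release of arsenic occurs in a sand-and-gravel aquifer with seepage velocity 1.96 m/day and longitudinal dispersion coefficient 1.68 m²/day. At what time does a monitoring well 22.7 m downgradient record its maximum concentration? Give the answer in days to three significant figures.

For the 1D instantaneous-source solution, setting ∂C/∂t = 0 at fixed x gives v²t² + 2Dt − x² = 0, so t = (√(D² + v²x²) − D)/v².
√(D² + v²x²) = √(1.68² + 1.96² × 22.7²) = 44.52; v² = 3.8416.
t = (44.52 − 1.68)/3.8416 = 11.2 days (vs. the pure-advection estimate x/v = 11.6 d).

11.2 days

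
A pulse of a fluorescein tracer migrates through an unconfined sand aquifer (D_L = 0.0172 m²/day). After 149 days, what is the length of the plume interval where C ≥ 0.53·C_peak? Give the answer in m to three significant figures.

The plume is Gaussian with σ = √(2Dt) = √(2 × 0.0172 × 149) = 2.264 m.
C/C_peak = exp(−Δx²/(2σ²)) = 0.53 ⇒ Δx = σ·√(−2 ln 0.53) = 2.264 × 1.127 = 2.552 m.
Width = 2Δx = 5.10 m.

5.10 m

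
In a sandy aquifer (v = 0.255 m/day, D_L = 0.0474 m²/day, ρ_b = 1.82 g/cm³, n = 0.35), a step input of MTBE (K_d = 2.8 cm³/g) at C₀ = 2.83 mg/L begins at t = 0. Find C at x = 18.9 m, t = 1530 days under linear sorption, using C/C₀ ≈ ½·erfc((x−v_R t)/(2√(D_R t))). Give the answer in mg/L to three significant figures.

2.77 mg/L

Retardation factor R = 1 + ρ_b·K_d/n = 1 + 1.82 × 2.8/0.35 = 15.56.
Sorption retards both mechanisms: v_R = v/R = 0.01639 m/day, D_R = D/R = 0.003046 m²/day.
v_R·t = 0.01639 × 1530 = 25.0767 m; 2√(D_R t) = 4.318 m; argument = (18.9 − 25.0767)/4.318 = -1.430.
C = C₀ × ½·erfc(-1.430) = 2.83 × 0.9784 = 2.77 mg/L.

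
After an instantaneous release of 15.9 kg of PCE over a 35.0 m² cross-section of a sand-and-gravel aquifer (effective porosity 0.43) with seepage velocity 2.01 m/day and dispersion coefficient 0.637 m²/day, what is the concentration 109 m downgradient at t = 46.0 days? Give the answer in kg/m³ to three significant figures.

For an instantaneous plane source, C(x,t) = M/(n_e·A·√(4πDt)) · exp(−(x−vt)²/(4Dt)), with n_e·A the pore (flow) area.
Plume center vt = 2.01 × 46.0 = 92.46 m, so the well at 109 m is 16.54 m downgradient of the peak.
√(4πDt) = 19.19 m, giving peak height M/(n_e·A·√(4πDt)) = 15.9/(0.43 × 35.0 × 19.19) = 0.05505 kg/m³.
(x−vt)²/(4Dt) = (16.54)²/(4 × 0.637 × 46.0) = 2.334; exp(−2.334) = 0.09691.
C = 0.05505 × 0.09691 = 0.00533 kg/m³.

0.00533 kg/m³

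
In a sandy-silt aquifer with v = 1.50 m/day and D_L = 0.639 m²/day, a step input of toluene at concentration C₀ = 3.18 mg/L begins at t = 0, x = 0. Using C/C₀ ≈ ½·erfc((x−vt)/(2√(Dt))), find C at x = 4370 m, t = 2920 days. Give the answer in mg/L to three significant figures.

For a continuous step input, C/C₀ ≈ ½·erfc((x−vt)/(2√(Dt))).
vt = 1.50 × 2920 = 4380 m and 2√(Dt) = 2√(0.639 × 2920) = 86.39 m.
Argument (x−vt)/(2√(Dt)) = (4370 − 4380)/86.39 = -0.1158; ½·erfc(-0.1158) = 0.5650.
C = 3.18 × 0.5650 = 1.80 mg/L.

1.80 mg/L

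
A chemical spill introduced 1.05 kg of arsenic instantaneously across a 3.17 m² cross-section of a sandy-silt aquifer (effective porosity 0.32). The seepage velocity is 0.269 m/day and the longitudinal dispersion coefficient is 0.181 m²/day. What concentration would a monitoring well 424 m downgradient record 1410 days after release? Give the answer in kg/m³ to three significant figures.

For an instantaneous plane source, C(x,t) = M/(n_e·A·√(4πDt)) · exp(−(x−vt)²/(4Dt)), with n_e·A the pore (flow) area.
Plume center vt = 0.269 × 1410 = 379.29 m, so the well at 424 m is 44.71 m downgradient of the peak.
√(4πDt) = 56.63 m, giving peak height M/(n_e·A·√(4πDt)) = 1.05/(0.32 × 3.17 × 56.63) = 0.01828 kg/m³.
(x−vt)²/(4Dt) = (44.71)²/(4 × 0.181 × 1410) = 1.958; exp(−1.958) = 0.1411.
C = 0.01828 × 0.1411 = 0.00258 kg/m³.

0.00258 kg/m³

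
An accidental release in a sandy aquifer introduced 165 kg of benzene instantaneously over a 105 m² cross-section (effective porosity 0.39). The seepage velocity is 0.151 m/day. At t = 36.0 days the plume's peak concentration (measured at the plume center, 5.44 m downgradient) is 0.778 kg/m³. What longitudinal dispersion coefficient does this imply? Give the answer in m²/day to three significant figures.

At the plume center C_max = M/(n_e·A·√(4πDt)), so D = M²/(4πt·(n_e·A·C_max)²).
n_e·A·C_max = 0.39 × 105 × 0.778 = 31.86 kg/m.
D = 165²/(4π × 36.0 × 31.86²) = 0.0593 m²/day.

0.0593 m²/day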